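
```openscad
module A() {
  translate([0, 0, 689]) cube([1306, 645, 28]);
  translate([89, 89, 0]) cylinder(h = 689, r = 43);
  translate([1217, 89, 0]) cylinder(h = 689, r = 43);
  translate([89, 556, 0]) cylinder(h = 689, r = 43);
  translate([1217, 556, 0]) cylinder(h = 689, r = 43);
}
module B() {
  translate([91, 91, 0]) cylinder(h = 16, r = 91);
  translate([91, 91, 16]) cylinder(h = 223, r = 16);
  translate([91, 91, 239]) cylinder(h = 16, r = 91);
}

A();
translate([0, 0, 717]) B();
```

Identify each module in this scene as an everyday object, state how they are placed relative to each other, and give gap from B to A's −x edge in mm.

The spool's min-x is at 0; the table's min-x is 0; gap = 0 mm.

A is a table. B is a spool. The spool is on top of the table. The gap from the spool to the table's −x edge is 0 mm.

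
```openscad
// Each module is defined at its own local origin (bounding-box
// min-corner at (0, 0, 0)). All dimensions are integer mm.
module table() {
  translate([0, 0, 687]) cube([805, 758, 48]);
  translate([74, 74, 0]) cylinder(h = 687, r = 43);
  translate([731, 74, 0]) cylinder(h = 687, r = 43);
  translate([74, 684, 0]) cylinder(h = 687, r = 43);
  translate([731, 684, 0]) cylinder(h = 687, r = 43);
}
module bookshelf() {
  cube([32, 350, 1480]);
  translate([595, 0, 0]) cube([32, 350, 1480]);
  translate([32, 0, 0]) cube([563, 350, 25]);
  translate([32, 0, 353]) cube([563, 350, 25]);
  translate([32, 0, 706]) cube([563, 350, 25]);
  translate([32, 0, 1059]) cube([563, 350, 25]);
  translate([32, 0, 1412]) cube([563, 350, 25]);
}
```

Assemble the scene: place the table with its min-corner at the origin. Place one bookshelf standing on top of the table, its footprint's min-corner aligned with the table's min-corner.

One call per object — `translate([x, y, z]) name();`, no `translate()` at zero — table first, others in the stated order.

table();
translate([0, 0, 735]) bookshelf();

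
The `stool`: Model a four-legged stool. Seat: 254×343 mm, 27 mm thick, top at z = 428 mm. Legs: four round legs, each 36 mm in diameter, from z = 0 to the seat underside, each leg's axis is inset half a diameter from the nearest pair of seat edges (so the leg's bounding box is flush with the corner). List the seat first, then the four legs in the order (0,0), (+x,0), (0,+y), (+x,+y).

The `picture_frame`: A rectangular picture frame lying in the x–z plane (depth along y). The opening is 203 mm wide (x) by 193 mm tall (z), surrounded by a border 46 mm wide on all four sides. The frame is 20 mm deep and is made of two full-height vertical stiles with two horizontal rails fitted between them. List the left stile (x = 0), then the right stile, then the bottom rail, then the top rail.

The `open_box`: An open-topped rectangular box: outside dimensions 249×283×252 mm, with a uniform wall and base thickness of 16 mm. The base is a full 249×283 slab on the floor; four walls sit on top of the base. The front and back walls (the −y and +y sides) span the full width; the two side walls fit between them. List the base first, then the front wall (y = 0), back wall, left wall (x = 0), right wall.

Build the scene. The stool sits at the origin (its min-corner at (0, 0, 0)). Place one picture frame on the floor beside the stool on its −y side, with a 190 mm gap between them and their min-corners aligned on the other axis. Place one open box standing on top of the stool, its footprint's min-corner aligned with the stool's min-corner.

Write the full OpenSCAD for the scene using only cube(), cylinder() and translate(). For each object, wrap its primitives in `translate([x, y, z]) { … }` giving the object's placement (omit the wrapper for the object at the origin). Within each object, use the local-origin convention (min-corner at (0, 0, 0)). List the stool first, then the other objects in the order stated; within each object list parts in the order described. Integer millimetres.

translate([0, 0, 401]) cube([254, 343, 27]);
translate([18, 18, 0]) cylinder(h = 401, r = 18);
translate([236, 18, 0]) cylinder(h = 401, r = 18);
translate([18, 325, 0]) cylinder(h = 401, r = 18);
translate([236, 325, 0]) cylinder(h = 401, r = 18);
translate([0, -210, 0]) {
  cube([46, 20, 285]);
  translate([249, 0, 0]) cube([46, 20, 285]);
  translate([46, 0, 0]) cube([203, 20, 46]);
  translate([46, 0, 239]) cube([203, 20, 46]);
}
translate([0, 0, 428]) {
  cube([249, 283, 16]);
  translate([0, 0, 16]) cube([249, 16, 236]);
  translate([0, 267, 16]) cube([249, 16, 236]);
  translate([0, 16, 16]) cube([16, 251, 236]);
  translate([233, 16, 16]) cube([16, 251, 236]);
}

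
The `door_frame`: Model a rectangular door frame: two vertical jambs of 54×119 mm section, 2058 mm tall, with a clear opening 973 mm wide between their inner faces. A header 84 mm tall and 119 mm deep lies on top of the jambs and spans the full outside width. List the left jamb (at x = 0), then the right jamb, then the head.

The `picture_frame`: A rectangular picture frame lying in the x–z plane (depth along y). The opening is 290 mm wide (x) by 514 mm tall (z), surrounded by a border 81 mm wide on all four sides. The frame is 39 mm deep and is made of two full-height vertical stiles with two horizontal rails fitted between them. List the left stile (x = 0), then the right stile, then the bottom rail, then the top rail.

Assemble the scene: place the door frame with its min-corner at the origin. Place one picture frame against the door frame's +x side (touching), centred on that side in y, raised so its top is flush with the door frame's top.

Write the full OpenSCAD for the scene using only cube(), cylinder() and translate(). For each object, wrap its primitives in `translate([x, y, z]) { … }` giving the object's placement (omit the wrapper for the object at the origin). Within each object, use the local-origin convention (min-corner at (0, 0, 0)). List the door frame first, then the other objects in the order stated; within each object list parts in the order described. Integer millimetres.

cube([54, 119, 2058]);
translate([1027, 0, 0]) cube([54, 119, 2058]);
translate([0, 0, 2058]) cube([1081, 119, 84]);
translate([1081, 40, 1466]) {
  cube([81, 39, 676]);
  translate([371, 0, 0]) cube([81, 39, 676]);
  translate([81, 0, 0]) cube([290, 39, 81]);
  translate([81, 0, 595]) cube([290, 39, 81]);
}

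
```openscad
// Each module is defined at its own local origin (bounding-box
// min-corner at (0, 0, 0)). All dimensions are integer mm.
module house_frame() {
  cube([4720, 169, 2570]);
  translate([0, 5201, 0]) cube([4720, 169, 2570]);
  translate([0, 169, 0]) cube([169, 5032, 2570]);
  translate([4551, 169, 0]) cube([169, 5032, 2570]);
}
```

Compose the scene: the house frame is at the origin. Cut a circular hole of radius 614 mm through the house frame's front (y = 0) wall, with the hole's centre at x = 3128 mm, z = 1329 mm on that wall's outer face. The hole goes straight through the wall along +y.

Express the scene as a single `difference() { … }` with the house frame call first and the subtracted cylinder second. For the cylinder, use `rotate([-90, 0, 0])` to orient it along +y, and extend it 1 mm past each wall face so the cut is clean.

difference() {
  house_frame();
  translate([3128, -1, 1329]) rotate([-90, 0, 0]) cylinder(h = 171, r = 614);
}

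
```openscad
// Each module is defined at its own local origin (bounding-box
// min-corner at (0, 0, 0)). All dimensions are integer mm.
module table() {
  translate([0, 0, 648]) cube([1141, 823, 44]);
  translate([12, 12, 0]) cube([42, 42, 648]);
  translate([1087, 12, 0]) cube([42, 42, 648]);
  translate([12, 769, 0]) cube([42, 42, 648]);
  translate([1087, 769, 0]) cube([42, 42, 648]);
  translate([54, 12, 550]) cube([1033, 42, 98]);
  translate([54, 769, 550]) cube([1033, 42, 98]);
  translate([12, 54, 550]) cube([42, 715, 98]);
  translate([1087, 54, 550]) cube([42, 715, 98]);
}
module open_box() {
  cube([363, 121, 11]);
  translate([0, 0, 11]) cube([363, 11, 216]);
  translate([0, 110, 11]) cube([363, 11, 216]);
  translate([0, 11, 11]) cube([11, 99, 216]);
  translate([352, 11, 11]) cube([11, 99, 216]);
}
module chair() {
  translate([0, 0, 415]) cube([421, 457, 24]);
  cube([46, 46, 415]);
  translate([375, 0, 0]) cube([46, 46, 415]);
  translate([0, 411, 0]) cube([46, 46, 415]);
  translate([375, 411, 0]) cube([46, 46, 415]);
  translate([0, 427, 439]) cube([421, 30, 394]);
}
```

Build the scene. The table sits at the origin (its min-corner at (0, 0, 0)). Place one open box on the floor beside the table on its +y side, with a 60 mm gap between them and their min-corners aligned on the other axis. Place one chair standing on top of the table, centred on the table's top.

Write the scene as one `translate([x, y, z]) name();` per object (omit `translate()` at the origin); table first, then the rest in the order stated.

table();
translate([0, 883, 0]) open_box();
translate([360, 183, 692]) chair();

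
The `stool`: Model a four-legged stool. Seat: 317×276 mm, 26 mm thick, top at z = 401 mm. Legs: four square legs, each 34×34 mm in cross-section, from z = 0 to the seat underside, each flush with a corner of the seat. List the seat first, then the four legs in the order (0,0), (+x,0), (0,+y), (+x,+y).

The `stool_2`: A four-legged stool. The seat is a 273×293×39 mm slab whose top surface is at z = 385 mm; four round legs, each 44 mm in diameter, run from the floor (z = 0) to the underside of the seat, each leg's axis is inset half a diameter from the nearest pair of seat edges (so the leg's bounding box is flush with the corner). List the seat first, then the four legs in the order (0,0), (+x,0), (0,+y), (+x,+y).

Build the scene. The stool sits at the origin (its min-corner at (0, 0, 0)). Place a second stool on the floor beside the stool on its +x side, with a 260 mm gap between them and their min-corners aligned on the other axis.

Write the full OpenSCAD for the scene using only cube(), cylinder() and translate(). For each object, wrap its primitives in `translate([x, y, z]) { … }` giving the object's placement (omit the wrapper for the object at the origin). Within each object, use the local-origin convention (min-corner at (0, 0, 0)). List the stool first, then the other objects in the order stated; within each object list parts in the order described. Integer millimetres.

translate([0, 0, 375]) cube([317, 276, 26]);
cube([34, 34, 375]);
translate([283, 0, 0]) cube([34, 34, 375]);
translate([0, 242, 0]) cube([34, 34, 375]);
translate([283, 242, 0]) cube([34, 34, 375]);
translate([577, 0, 0]) {
  translate([0, 0, 346]) cube([273, 293, 39]);
  translate([22, 22, 0]) cylinder(h = 346, r = 22);
  translate([251, 22, 0]) cylinder(h = 346, r = 22);
  translate([22, 271, 0]) cylinder(h = 346, r = 22);
  translate([251, 271, 0]) cylinder(h = 346, r = 22);
}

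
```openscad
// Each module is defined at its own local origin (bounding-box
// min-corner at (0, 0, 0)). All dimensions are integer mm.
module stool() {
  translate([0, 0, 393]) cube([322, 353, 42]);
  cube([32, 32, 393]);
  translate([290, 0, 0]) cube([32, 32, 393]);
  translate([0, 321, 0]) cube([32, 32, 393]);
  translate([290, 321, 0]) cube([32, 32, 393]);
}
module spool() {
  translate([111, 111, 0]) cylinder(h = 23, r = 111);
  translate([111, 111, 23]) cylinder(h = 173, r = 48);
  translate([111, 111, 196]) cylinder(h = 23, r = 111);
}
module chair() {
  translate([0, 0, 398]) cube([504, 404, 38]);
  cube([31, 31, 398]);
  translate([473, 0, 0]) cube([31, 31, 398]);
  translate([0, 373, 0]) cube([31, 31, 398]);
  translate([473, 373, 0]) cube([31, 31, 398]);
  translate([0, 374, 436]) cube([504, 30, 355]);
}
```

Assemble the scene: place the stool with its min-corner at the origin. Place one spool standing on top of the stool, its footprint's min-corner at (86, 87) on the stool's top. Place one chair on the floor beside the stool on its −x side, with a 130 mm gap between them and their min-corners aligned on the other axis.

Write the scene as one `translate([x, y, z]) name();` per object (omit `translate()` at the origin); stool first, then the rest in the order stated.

stool();
translate([86, 87, 435]) spool();
translate([-634, 0, 0]) chair();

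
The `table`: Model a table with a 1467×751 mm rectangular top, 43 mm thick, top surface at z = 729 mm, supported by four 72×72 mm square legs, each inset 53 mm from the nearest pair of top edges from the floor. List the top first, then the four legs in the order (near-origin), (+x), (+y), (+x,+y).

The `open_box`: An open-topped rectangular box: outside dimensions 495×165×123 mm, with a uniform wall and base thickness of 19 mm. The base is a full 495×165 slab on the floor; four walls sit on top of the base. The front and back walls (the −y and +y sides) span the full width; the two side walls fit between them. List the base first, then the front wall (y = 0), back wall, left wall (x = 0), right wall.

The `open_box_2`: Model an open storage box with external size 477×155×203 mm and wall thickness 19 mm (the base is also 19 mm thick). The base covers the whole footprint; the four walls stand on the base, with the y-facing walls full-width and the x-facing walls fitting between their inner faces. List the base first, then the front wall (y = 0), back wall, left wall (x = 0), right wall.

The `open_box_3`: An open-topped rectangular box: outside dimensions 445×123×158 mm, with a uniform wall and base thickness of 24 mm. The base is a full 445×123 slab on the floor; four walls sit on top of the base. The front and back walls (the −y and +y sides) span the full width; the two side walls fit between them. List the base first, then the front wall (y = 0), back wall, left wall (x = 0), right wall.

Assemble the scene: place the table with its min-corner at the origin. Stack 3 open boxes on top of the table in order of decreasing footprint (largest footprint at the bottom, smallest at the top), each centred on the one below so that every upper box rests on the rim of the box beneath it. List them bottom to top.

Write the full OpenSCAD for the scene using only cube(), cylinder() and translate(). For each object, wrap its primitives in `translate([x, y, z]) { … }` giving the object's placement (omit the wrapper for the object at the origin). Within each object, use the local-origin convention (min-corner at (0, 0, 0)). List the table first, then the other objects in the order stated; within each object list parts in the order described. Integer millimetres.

translate([0, 0, 686]) cube([1467, 751, 43]);
translate([53, 53, 0]) cube([72, 72, 686]);
translate([1342, 53, 0]) cube([72, 72, 686]);
translate([53, 626, 0]) cube([72, 72, 686]);
translate([1342, 626, 0]) cube([72, 72, 686]);
translate([486, 293, 729]) {
  cube([495, 165, 19]);
  translate([0, 0, 19]) cube([495, 19, 104]);
  translate([0, 146, 19]) cube([495, 19, 104]);
  translate([0, 19, 19]) cube([19, 127, 104]);
  translate([476, 19, 19]) cube([19, 127, 104]);
}
translate([495, 298, 852]) {
  cube([477, 155, 19]);
  translate([0, 0, 19]) cube([477, 19, 184]);
  translate([0, 136, 19]) cube([477, 19, 184]);
  translate([0, 19, 19]) cube([19, 117, 184]);
  translate([458, 19, 19]) cube([19, 117, 184]);
}
translate([511, 314, 1055]) {
  cube([445, 123, 24]);
  translate([0, 0, 24]) cube([445, 24, 134]);
  translate([0, 99, 24]) cube([445, 24, 134]);
  translate([0, 24, 24]) cube([24, 75, 134]);
  translate([421, 24, 24]) cube([24, 75, 134]);
}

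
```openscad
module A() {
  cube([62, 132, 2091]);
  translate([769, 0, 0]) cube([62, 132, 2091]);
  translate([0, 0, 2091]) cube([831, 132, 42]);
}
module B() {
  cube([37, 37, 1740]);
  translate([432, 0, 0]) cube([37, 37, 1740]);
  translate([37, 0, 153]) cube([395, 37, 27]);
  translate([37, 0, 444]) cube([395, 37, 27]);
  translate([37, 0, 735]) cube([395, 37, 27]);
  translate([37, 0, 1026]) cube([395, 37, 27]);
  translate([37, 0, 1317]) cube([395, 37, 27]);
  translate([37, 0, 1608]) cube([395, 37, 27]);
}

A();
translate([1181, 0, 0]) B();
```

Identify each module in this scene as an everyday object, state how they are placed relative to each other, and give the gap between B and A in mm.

A is a door frame. B is a ladder. The ladder is on the floor beside the door frame on its +x side. The gap between the ladder and the door frame is 350 mm.

The ladder's nearest face is 350 mm from the door frame's +x face.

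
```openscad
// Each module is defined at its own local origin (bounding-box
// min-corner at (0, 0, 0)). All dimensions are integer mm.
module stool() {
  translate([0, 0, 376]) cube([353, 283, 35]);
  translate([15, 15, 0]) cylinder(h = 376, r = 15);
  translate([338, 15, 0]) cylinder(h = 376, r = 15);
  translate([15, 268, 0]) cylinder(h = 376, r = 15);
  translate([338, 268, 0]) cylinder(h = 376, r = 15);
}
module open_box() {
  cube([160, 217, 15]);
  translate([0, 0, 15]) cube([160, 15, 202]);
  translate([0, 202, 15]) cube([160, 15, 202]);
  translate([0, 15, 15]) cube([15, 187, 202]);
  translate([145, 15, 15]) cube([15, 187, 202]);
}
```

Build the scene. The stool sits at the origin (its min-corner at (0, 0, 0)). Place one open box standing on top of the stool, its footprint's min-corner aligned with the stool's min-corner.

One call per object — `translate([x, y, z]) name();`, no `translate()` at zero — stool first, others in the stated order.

stool();
translate([0, 0, 411]) open_box();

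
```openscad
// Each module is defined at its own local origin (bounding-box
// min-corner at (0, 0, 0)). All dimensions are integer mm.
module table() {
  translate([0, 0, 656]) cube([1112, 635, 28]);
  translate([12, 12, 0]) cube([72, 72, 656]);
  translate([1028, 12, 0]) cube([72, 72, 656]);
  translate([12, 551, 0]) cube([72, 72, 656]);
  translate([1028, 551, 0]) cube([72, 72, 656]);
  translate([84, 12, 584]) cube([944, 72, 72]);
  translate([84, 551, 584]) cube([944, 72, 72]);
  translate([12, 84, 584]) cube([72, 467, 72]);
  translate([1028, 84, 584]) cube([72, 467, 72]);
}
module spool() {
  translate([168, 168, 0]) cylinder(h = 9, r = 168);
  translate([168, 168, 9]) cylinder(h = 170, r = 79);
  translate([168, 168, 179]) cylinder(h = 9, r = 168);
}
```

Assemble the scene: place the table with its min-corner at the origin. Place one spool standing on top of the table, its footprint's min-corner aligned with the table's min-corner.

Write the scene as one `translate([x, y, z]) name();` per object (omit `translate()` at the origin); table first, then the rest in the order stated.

table();
translate([0, 0, 684]) spool();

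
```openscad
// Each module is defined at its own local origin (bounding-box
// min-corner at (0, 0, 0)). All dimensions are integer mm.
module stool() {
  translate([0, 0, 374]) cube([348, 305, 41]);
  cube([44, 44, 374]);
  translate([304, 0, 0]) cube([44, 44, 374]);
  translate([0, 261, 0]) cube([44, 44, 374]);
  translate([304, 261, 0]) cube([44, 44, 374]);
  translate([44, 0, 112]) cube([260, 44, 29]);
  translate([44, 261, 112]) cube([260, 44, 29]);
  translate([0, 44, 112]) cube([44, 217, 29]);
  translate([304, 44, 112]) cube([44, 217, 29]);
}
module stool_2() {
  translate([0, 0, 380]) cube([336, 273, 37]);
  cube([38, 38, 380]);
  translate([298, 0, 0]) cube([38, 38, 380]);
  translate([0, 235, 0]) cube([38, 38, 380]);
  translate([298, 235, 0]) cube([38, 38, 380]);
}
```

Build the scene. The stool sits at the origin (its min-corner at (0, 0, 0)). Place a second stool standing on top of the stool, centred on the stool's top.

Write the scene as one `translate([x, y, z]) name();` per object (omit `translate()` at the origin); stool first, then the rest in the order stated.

stool();
translate([6, 16, 415]) stool_2();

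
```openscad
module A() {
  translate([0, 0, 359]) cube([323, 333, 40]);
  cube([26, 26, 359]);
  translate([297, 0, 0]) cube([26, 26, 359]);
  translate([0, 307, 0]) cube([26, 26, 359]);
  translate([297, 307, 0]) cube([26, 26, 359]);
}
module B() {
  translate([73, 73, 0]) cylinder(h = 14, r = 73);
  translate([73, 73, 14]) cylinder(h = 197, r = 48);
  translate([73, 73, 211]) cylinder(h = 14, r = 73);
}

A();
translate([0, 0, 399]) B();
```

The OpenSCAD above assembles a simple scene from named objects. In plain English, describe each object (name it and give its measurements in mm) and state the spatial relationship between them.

A is a four-legged stool. The seat is 323×333 mm, 40 mm thick, top at z = 399 mm. It stands on four square legs, each 26×26 mm in cross-section, from z = 0 to the seat underside, each flush with a corner of the seat.

B is a spool: two coaxial disc flanges of radius 73 mm and thickness 14 mm, joined by a core cylinder of radius 48 mm and height 197 mm. The lower flange rests on z = 0 and the three cylinders share a vertical axis.

The spool is on top of the stool.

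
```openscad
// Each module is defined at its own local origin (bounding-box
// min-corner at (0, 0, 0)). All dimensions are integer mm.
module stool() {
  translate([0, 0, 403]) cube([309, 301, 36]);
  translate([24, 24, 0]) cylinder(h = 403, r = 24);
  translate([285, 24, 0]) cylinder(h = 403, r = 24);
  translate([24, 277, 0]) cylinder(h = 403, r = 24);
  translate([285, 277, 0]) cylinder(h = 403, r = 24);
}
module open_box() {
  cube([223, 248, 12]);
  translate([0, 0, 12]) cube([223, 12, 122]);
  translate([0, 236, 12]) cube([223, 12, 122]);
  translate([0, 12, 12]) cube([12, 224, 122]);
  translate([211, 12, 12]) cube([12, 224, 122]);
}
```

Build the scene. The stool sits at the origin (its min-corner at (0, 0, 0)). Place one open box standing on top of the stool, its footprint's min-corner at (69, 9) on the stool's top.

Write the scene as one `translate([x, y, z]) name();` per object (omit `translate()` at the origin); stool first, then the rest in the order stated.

stool();
translate([69, 9, 439]) open_box();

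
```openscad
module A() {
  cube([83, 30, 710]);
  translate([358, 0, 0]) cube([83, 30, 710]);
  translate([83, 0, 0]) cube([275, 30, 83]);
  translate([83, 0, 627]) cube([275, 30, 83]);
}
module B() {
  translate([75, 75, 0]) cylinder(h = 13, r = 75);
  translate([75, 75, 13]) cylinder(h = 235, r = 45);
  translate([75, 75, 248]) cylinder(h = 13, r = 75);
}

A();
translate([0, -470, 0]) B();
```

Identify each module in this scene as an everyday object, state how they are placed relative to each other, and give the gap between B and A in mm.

The spool's nearest face is 320 mm from the picture frame's −y face.

A is a picture frame. B is a spool. The spool is on the floor beside the picture frame on its −y side. The gap between the spool and the picture frame is 320 mm.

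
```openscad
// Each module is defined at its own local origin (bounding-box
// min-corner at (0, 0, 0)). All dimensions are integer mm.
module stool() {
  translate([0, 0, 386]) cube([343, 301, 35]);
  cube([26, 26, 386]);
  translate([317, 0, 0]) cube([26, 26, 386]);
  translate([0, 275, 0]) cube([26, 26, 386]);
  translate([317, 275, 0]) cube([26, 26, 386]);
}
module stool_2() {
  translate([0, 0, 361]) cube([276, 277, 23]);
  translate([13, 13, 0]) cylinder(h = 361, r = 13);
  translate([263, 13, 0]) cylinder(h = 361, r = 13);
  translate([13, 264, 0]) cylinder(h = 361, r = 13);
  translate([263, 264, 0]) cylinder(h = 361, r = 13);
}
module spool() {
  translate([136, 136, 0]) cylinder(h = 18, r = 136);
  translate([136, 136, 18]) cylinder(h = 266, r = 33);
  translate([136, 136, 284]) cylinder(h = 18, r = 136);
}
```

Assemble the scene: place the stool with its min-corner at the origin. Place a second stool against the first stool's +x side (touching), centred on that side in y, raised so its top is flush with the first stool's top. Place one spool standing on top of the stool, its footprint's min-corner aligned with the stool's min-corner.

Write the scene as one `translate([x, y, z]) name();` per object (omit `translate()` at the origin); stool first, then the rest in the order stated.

stool();
translate([343, 12, 37]) stool_2();
translate([0, 0, 421]) spool();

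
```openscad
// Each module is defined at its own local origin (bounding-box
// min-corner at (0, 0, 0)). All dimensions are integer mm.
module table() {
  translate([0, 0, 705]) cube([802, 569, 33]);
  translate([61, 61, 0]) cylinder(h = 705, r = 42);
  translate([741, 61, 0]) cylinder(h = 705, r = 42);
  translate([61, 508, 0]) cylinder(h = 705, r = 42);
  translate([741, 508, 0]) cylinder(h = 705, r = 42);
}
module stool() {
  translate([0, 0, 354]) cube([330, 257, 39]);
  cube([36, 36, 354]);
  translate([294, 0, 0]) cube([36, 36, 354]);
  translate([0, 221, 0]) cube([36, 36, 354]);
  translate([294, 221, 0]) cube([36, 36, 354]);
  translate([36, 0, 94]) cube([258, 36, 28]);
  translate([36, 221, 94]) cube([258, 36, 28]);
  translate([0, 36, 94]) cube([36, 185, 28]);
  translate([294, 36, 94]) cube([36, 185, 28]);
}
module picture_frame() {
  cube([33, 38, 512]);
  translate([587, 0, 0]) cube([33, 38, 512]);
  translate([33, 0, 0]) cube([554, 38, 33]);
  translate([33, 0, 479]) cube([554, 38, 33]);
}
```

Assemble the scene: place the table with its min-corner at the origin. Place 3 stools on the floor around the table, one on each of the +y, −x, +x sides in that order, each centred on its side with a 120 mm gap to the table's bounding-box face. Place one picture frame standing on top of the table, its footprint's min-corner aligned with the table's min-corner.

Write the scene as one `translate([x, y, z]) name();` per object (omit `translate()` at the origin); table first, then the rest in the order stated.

table();
translate([236, 689, 0]) stool();
translate([-450, 156, 0]) stool();
translate([922, 156, 0]) stool();
translate([0, 0, 738]) picture_frame();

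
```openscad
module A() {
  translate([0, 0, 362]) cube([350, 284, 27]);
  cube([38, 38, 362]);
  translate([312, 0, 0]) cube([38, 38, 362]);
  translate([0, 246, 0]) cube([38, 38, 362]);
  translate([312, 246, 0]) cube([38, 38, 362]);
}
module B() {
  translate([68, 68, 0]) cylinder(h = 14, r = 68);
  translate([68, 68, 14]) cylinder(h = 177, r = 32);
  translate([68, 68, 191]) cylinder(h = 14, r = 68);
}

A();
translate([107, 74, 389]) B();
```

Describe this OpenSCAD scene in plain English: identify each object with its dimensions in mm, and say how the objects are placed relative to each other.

A is a four-legged stool. The seat is a 350×284×27 mm slab whose top surface is at z = 389 mm; four square legs, each 38×38 mm in cross-section, run from the floor (z = 0) to the underside of the seat, each flush with a corner of the seat.

B is a spool: two coaxial disc flanges of radius 68 mm and thickness 14 mm, joined by a core cylinder of radius 32 mm and height 177 mm. The lower flange rests on z = 0 and the three cylinders share a vertical axis.

The spool is on top of the stool, centred.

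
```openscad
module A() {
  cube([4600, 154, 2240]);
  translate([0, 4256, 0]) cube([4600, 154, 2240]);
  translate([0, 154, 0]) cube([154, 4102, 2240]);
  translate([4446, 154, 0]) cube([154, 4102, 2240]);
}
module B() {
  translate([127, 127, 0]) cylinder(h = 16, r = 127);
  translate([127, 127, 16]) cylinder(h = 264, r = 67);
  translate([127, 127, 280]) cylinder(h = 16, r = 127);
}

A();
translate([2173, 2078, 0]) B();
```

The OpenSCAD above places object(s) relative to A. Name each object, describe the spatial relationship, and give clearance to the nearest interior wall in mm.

Clearances: x = 2019, y = 1924; minimum 1924 mm.

A is a house frame. B is a spool. The spool sits inside the house frame, centred. The clearance to the nearest interior wall is 1924 mm.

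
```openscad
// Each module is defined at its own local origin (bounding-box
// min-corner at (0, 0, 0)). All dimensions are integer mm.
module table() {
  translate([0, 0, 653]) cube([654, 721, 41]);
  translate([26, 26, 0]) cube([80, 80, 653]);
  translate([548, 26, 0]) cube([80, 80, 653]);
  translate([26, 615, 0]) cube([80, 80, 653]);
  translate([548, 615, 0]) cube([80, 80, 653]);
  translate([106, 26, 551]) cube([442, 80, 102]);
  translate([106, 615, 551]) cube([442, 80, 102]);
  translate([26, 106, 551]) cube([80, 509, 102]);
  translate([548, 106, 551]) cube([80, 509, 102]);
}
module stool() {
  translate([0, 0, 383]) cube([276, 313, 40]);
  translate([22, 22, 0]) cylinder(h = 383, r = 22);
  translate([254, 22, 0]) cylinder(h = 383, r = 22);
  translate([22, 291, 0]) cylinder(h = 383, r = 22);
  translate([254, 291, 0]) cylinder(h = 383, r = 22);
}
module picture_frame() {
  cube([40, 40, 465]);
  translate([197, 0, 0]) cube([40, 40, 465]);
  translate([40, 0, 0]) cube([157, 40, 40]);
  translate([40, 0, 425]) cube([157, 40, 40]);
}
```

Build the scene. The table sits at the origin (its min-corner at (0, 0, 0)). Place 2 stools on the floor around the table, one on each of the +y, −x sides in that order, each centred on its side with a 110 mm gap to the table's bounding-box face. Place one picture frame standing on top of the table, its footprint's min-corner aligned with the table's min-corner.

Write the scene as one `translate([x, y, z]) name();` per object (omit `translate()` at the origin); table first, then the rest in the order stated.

table();
translate([189, 831, 0]) stool();
translate([-386, 204, 0]) stool();
translate([0, 0, 694]) picture_frame();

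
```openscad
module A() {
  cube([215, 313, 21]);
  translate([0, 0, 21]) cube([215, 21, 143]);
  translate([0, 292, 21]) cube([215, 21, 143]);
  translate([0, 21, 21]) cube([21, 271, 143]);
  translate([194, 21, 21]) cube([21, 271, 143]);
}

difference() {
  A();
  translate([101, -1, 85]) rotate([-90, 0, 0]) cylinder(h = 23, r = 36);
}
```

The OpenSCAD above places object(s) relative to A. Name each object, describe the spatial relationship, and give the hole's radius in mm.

A is an open box. The open box has a circular hole through its front wall. The hole's radius is 36 mm.

The subtracted cylinder has r = 36 mm.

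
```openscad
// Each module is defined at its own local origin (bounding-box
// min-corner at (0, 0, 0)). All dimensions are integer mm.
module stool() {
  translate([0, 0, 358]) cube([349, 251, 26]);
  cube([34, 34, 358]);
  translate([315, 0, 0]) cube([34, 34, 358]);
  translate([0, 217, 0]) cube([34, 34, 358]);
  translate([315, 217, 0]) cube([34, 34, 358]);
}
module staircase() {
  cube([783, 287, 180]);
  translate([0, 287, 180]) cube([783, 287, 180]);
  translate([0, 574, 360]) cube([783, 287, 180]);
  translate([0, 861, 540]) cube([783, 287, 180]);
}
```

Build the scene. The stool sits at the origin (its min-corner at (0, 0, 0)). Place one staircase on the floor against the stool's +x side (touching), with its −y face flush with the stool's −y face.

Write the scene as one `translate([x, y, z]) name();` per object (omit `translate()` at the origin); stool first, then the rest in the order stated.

stool();
translate([349, 0, 0]) staircase();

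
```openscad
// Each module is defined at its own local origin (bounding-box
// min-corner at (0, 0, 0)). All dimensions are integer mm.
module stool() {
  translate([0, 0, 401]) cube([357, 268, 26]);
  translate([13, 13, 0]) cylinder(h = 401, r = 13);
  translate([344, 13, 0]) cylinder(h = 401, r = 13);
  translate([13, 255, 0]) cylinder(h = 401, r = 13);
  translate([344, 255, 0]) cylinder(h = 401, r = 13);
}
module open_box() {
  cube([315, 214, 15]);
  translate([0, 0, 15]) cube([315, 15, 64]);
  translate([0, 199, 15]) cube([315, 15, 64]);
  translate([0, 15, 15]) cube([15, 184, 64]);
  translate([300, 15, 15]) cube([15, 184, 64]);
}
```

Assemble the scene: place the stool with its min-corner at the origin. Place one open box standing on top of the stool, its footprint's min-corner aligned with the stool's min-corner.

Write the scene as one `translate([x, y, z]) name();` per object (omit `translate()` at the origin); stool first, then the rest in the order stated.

stool();
translate([0, 0, 427]) open_box();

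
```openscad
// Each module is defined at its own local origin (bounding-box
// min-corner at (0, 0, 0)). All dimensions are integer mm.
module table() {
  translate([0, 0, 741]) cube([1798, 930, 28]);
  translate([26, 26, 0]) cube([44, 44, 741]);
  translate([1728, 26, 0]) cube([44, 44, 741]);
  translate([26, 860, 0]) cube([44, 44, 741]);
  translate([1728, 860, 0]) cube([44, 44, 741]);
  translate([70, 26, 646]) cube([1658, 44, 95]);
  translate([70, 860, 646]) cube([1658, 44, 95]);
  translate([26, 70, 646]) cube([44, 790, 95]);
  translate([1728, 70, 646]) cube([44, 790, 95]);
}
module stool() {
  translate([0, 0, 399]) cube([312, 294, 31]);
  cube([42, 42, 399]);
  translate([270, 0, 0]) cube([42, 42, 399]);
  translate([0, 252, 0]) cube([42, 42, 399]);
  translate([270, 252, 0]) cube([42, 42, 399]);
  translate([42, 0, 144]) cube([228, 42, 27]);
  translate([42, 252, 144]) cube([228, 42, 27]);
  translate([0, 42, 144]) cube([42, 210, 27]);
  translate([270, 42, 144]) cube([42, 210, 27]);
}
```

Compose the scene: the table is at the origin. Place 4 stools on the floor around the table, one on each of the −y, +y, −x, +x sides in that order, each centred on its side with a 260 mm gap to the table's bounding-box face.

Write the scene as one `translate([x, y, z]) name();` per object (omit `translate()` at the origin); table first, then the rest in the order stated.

table();
translate([743, -554, 0]) stool();
translate([743, 1190, 0]) stool();
translate([-572, 318, 0]) stool();
translate([2058, 318, 0]) stool();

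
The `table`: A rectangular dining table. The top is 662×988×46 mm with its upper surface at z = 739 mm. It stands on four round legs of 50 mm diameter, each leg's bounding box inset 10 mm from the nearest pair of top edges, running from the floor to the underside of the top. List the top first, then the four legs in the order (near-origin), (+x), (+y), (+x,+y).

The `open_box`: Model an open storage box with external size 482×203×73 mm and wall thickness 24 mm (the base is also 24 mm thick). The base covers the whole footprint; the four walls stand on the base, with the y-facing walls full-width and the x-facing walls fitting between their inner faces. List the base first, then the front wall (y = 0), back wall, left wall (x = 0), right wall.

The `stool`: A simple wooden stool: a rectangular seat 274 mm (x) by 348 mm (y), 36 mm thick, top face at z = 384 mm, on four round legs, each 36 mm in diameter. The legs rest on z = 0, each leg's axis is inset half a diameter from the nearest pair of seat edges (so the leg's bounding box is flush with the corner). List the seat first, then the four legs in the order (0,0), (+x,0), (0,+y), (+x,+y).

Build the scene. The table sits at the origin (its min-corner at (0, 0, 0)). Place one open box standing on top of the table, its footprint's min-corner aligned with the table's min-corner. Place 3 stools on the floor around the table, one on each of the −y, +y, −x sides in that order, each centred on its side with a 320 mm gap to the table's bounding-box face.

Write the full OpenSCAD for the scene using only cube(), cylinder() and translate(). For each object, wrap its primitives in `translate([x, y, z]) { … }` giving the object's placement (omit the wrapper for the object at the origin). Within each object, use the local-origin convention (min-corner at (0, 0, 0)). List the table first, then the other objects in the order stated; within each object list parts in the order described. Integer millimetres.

translate([0, 0, 693]) cube([662, 988, 46]);
translate([35, 35, 0]) cylinder(h = 693, r = 25);
translate([627, 35, 0]) cylinder(h = 693, r = 25);
translate([35, 953, 0]) cylinder(h = 693, r = 25);
translate([627, 953, 0]) cylinder(h = 693, r = 25);
translate([0, 0, 739]) {
  cube([482, 203, 24]);
  translate([0, 0, 24]) cube([482, 24, 49]);
  translate([0, 179, 24]) cube([482, 24, 49]);
  translate([0, 24, 24]) cube([24, 155, 49]);
  translate([458, 24, 24]) cube([24, 155, 49]);
}
translate([194, -668, 0]) {
  translate([0, 0, 348]) cube([274, 348, 36]);
  translate([18, 18, 0]) cylinder(h = 348, r = 18);
  translate([256, 18, 0]) cylinder(h = 348, r = 18);
  translate([18, 330, 0]) cylinder(h = 348, r = 18);
  translate([256, 330, 0]) cylinder(h = 348, r = 18);
}
translate([194, 1308, 0]) {
  translate([0, 0, 348]) cube([274, 348, 36]);
  translate([18, 18, 0]) cylinder(h = 348, r = 18);
  translate([256, 18, 0]) cylinder(h = 348, r = 18);
  translate([18, 330, 0]) cylinder(h = 348, r = 18);
  translate([256, 330, 0]) cylinder(h = 348, r = 18);
}
translate([-594, 320, 0]) {
  translate([0, 0, 348]) cube([274, 348, 36]);
  translate([18, 18, 0]) cylinder(h = 348, r = 18);
  translate([256, 18, 0]) cylinder(h = 348, r = 18);
  translate([18, 330, 0]) cylinder(h = 348, r = 18);
  translate([256, 330, 0]) cylinder(h = 348, r = 18);
}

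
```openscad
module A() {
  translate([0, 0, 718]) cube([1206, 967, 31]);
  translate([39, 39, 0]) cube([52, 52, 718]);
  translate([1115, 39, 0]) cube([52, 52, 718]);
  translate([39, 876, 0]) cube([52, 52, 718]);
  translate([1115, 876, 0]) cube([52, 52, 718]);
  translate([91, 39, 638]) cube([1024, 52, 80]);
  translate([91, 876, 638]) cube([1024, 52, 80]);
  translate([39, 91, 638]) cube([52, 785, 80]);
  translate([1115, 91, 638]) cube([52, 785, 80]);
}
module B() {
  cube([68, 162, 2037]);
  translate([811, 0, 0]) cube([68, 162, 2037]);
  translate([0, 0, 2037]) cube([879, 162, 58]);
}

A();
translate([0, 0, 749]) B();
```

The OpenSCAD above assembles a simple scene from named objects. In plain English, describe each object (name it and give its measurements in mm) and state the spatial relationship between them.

A is a rectangular dining table. The top is 1206×967×31 mm with its upper surface at z = 749 mm. It stands on four 52×52 mm square legs, each inset 39 mm from the nearest pair of top edges, running from the floor to the underside of the top. Four apron rails, 52 mm thick and 80 mm tall, run between adjacent legs with their top edges flush with the underside of the top and their outer faces flush with the legs' outer faces.

B is a door frame. The clear opening is 743 mm wide and 2037 mm high. Two 68 mm wide jambs, 162 mm deep, stand either side of the opening from the floor to the top of the opening. A 58 mm thick head sits across the top of both jambs, spanning the full outside width of the frame.

The door frame is on top of the table.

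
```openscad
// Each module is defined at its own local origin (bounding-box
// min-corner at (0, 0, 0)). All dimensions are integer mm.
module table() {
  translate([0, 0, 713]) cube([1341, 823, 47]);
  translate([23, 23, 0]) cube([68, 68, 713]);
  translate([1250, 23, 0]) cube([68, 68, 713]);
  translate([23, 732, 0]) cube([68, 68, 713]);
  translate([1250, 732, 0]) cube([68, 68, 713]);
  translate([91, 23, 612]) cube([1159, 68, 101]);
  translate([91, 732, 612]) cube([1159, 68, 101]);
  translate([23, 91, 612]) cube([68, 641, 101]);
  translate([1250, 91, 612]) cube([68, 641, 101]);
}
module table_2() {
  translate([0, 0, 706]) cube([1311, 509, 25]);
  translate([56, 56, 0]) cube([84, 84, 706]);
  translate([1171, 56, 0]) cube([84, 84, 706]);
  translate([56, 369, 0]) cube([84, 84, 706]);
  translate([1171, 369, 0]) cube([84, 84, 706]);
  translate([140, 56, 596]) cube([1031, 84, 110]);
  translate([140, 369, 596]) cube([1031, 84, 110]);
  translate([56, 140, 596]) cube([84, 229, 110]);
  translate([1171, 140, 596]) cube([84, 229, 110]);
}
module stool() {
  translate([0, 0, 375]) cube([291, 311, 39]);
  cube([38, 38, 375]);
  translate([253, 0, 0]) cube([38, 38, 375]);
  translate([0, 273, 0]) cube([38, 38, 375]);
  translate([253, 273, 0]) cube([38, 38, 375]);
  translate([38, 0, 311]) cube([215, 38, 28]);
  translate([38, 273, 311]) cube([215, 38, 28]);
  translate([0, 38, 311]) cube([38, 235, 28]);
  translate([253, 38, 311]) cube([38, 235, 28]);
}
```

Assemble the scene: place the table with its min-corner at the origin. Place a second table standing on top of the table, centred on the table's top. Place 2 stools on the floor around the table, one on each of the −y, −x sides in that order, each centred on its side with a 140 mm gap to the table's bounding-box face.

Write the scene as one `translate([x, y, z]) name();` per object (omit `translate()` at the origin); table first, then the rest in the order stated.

table();
translate([15, 157, 760]) table_2();
translate([525, -451, 0]) stool();
translate([-431, 256, 0]) stool();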